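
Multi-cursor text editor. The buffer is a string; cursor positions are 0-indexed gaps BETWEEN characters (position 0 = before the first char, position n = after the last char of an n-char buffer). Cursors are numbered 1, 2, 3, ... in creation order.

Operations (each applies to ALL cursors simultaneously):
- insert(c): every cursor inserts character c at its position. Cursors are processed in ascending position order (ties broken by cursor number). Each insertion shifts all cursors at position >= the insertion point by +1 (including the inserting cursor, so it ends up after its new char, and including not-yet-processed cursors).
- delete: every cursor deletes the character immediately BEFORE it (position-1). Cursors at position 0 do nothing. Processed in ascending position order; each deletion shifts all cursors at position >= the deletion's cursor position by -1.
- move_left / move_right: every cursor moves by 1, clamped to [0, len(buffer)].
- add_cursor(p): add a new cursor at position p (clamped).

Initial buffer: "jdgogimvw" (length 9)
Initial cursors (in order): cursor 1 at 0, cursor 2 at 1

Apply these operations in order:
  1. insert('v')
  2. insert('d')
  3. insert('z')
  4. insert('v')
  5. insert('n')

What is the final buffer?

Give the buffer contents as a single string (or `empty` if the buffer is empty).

Answer: vdzvnjvdzvndgogimvw

Derivation:
After op 1 (insert('v')): buffer="vjvdgogimvw" (len 11), cursors c1@1 c2@3, authorship 1.2........
After op 2 (insert('d')): buffer="vdjvddgogimvw" (len 13), cursors c1@2 c2@5, authorship 11.22........
After op 3 (insert('z')): buffer="vdzjvdzdgogimvw" (len 15), cursors c1@3 c2@7, authorship 111.222........
After op 4 (insert('v')): buffer="vdzvjvdzvdgogimvw" (len 17), cursors c1@4 c2@9, authorship 1111.2222........
After op 5 (insert('n')): buffer="vdzvnjvdzvndgogimvw" (len 19), cursors c1@5 c2@11, authorship 11111.22222........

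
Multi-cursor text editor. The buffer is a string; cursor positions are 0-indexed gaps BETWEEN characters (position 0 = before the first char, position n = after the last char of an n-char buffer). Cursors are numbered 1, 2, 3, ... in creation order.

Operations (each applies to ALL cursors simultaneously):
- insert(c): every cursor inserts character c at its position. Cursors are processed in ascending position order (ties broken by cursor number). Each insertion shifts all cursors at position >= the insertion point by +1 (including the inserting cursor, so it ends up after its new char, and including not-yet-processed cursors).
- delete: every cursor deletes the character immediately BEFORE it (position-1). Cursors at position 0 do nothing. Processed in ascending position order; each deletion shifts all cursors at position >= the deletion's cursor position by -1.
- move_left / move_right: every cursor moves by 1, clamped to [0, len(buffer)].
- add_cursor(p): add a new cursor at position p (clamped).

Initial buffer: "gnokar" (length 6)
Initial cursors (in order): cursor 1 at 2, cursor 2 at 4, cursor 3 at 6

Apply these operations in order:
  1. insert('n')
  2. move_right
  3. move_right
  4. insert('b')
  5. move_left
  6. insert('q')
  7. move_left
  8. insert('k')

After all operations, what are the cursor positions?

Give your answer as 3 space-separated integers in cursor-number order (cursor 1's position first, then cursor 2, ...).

Answer: 6 12 16

Derivation:
After op 1 (insert('n')): buffer="gnnoknarn" (len 9), cursors c1@3 c2@6 c3@9, authorship ..1..2..3
After op 2 (move_right): buffer="gnnoknarn" (len 9), cursors c1@4 c2@7 c3@9, authorship ..1..2..3
After op 3 (move_right): buffer="gnnoknarn" (len 9), cursors c1@5 c2@8 c3@9, authorship ..1..2..3
After op 4 (insert('b')): buffer="gnnokbnarbnb" (len 12), cursors c1@6 c2@10 c3@12, authorship ..1..12..233
After op 5 (move_left): buffer="gnnokbnarbnb" (len 12), cursors c1@5 c2@9 c3@11, authorship ..1..12..233
After op 6 (insert('q')): buffer="gnnokqbnarqbnqb" (len 15), cursors c1@6 c2@11 c3@14, authorship ..1..112..22333
After op 7 (move_left): buffer="gnnokqbnarqbnqb" (len 15), cursors c1@5 c2@10 c3@13, authorship ..1..112..22333
After op 8 (insert('k')): buffer="gnnokkqbnarkqbnkqb" (len 18), cursors c1@6 c2@12 c3@16, authorship ..1..1112..2223333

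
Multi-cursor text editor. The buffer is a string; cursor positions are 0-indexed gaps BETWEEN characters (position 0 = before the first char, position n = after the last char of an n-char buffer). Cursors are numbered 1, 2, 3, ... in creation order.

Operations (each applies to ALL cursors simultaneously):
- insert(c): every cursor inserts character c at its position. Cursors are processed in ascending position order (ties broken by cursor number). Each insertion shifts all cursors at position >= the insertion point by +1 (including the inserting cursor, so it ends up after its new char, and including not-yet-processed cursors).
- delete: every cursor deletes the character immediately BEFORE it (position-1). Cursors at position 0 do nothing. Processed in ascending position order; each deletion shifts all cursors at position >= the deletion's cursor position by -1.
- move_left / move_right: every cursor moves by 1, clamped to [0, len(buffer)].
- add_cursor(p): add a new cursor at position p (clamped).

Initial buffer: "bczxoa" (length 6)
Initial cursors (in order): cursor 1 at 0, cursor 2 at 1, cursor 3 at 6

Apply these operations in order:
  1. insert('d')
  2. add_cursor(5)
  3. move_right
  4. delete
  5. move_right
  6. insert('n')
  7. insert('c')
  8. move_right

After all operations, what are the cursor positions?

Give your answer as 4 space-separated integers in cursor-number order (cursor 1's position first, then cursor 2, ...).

After op 1 (insert('d')): buffer="dbdczxoad" (len 9), cursors c1@1 c2@3 c3@9, authorship 1.2.....3
After op 2 (add_cursor(5)): buffer="dbdczxoad" (len 9), cursors c1@1 c2@3 c4@5 c3@9, authorship 1.2.....3
After op 3 (move_right): buffer="dbdczxoad" (len 9), cursors c1@2 c2@4 c4@6 c3@9, authorship 1.2.....3
After op 4 (delete): buffer="ddzoa" (len 5), cursors c1@1 c2@2 c4@3 c3@5, authorship 12...
After op 5 (move_right): buffer="ddzoa" (len 5), cursors c1@2 c2@3 c4@4 c3@5, authorship 12...
After op 6 (insert('n')): buffer="ddnznonan" (len 9), cursors c1@3 c2@5 c4@7 c3@9, authorship 121.2.4.3
After op 7 (insert('c')): buffer="ddncznconcanc" (len 13), cursors c1@4 c2@7 c4@10 c3@13, authorship 1211.22.44.33
After op 8 (move_right): buffer="ddncznconcanc" (len 13), cursors c1@5 c2@8 c4@11 c3@13, authorship 1211.22.44.33

Answer: 5 8 13 11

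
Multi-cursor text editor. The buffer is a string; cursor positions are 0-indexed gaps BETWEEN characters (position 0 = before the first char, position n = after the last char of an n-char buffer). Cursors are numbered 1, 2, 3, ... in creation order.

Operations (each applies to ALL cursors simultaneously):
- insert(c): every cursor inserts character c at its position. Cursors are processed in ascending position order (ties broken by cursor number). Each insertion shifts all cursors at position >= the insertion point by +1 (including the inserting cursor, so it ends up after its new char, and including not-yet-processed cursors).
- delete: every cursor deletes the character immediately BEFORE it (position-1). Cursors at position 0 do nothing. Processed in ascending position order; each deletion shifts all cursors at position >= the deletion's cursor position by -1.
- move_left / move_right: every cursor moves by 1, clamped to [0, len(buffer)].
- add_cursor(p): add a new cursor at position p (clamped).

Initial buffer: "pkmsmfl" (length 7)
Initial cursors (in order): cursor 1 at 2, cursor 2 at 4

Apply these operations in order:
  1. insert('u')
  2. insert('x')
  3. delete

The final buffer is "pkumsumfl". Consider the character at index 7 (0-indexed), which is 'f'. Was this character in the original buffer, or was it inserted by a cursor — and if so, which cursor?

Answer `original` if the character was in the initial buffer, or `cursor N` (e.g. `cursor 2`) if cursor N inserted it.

After op 1 (insert('u')): buffer="pkumsumfl" (len 9), cursors c1@3 c2@6, authorship ..1..2...
After op 2 (insert('x')): buffer="pkuxmsuxmfl" (len 11), cursors c1@4 c2@8, authorship ..11..22...
After op 3 (delete): buffer="pkumsumfl" (len 9), cursors c1@3 c2@6, authorship ..1..2...
Authorship (.=original, N=cursor N): . . 1 . . 2 . . .
Index 7: author = original

Answer: original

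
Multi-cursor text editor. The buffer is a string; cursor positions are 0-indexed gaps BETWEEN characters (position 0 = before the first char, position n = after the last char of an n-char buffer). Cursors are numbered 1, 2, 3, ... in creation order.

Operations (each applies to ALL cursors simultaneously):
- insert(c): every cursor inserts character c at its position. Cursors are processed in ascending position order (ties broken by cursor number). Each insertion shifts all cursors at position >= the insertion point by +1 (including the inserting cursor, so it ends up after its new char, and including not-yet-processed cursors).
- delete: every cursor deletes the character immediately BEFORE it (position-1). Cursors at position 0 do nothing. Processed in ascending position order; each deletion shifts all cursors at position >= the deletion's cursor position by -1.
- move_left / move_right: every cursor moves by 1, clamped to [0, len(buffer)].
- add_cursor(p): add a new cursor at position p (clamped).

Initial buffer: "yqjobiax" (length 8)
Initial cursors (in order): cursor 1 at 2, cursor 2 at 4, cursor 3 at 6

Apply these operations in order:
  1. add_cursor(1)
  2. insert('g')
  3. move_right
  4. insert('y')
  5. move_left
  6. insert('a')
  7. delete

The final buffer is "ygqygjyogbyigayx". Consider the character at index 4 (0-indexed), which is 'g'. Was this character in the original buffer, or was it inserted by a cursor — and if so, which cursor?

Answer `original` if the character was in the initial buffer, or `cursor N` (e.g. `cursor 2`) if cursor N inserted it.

After op 1 (add_cursor(1)): buffer="yqjobiax" (len 8), cursors c4@1 c1@2 c2@4 c3@6, authorship ........
After op 2 (insert('g')): buffer="ygqgjogbigax" (len 12), cursors c4@2 c1@4 c2@7 c3@10, authorship .4.1..2..3..
After op 3 (move_right): buffer="ygqgjogbigax" (len 12), cursors c4@3 c1@5 c2@8 c3@11, authorship .4.1..2..3..
After op 4 (insert('y')): buffer="ygqygjyogbyigayx" (len 16), cursors c4@4 c1@7 c2@11 c3@15, authorship .4.41.1.2.2.3.3.
After op 5 (move_left): buffer="ygqygjyogbyigayx" (len 16), cursors c4@3 c1@6 c2@10 c3@14, authorship .4.41.1.2.2.3.3.
After op 6 (insert('a')): buffer="ygqaygjayogbayigaayx" (len 20), cursors c4@4 c1@8 c2@13 c3@18, authorship .4.441.11.2.22.3.33.
After op 7 (delete): buffer="ygqygjyogbyigayx" (len 16), cursors c4@3 c1@6 c2@10 c3@14, authorship .4.41.1.2.2.3.3.
Authorship (.=original, N=cursor N): . 4 . 4 1 . 1 . 2 . 2 . 3 . 3 .
Index 4: author = 1

Answer: cursor 1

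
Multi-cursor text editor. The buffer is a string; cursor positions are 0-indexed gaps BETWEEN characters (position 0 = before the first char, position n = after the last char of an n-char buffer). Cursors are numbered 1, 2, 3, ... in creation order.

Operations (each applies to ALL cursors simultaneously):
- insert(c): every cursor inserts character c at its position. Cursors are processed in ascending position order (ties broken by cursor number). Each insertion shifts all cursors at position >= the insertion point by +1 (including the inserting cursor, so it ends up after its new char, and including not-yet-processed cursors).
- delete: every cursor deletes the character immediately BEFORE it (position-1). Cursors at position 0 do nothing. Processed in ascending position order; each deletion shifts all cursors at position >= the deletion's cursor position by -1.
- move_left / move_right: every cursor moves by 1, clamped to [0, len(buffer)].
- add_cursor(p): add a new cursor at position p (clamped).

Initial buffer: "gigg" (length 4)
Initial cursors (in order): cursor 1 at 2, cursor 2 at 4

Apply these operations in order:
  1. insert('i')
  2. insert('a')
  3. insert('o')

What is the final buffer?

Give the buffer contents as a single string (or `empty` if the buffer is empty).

Answer: giiaoggiao

Derivation:
After op 1 (insert('i')): buffer="giiggi" (len 6), cursors c1@3 c2@6, authorship ..1..2
After op 2 (insert('a')): buffer="giiaggia" (len 8), cursors c1@4 c2@8, authorship ..11..22
After op 3 (insert('o')): buffer="giiaoggiao" (len 10), cursors c1@5 c2@10, authorship ..111..222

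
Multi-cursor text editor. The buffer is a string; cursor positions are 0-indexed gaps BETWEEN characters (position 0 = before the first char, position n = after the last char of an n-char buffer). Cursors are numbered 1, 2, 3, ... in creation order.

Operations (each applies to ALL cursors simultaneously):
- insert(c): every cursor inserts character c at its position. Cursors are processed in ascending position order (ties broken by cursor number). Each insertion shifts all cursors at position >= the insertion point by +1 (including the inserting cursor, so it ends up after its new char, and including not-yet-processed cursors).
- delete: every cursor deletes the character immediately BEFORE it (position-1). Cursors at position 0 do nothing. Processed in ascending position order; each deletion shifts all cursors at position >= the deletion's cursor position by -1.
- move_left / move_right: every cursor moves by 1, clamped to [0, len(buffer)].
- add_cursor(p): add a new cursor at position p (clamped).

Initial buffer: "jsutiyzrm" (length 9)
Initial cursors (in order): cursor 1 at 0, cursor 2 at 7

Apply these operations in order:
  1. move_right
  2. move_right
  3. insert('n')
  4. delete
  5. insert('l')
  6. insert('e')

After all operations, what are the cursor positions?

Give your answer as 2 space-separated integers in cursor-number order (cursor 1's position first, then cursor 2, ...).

After op 1 (move_right): buffer="jsutiyzrm" (len 9), cursors c1@1 c2@8, authorship .........
After op 2 (move_right): buffer="jsutiyzrm" (len 9), cursors c1@2 c2@9, authorship .........
After op 3 (insert('n')): buffer="jsnutiyzrmn" (len 11), cursors c1@3 c2@11, authorship ..1.......2
After op 4 (delete): buffer="jsutiyzrm" (len 9), cursors c1@2 c2@9, authorship .........
After op 5 (insert('l')): buffer="jslutiyzrml" (len 11), cursors c1@3 c2@11, authorship ..1.......2
After op 6 (insert('e')): buffer="jsleutiyzrmle" (len 13), cursors c1@4 c2@13, authorship ..11.......22

Answer: 4 13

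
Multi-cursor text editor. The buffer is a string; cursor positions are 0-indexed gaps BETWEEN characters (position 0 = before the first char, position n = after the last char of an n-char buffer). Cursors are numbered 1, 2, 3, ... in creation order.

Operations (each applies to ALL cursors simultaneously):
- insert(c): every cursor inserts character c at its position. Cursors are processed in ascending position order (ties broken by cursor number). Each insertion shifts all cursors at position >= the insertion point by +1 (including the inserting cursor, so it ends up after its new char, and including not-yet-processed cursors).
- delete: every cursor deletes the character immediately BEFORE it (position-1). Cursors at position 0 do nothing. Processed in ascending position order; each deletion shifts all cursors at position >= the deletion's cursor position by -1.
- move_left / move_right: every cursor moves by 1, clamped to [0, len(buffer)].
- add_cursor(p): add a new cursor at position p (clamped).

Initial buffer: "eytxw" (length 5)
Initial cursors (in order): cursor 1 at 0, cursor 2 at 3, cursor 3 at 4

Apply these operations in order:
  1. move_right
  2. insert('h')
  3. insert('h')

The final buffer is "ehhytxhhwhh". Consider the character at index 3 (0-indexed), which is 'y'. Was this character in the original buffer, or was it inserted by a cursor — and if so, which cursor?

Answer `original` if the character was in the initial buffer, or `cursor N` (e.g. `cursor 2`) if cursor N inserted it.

Answer: original

Derivation:
After op 1 (move_right): buffer="eytxw" (len 5), cursors c1@1 c2@4 c3@5, authorship .....
After op 2 (insert('h')): buffer="ehytxhwh" (len 8), cursors c1@2 c2@6 c3@8, authorship .1...2.3
After op 3 (insert('h')): buffer="ehhytxhhwhh" (len 11), cursors c1@3 c2@8 c3@11, authorship .11...22.33
Authorship (.=original, N=cursor N): . 1 1 . . . 2 2 . 3 3
Index 3: author = original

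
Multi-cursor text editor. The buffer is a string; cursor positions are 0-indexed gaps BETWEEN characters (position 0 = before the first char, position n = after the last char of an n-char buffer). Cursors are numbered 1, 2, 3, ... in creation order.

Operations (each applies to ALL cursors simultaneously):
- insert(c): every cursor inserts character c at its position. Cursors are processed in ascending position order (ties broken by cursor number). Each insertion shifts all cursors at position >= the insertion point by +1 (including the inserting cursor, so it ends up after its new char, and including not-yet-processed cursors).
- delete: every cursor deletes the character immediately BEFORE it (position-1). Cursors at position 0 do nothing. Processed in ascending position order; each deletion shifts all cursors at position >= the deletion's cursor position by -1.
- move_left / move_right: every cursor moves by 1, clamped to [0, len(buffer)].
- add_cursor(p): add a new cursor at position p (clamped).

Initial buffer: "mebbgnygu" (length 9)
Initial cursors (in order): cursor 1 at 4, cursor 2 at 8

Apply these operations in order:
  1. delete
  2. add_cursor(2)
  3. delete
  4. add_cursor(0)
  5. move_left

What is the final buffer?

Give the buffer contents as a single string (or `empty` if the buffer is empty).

After op 1 (delete): buffer="mebgnyu" (len 7), cursors c1@3 c2@6, authorship .......
After op 2 (add_cursor(2)): buffer="mebgnyu" (len 7), cursors c3@2 c1@3 c2@6, authorship .......
After op 3 (delete): buffer="mgnu" (len 4), cursors c1@1 c3@1 c2@3, authorship ....
After op 4 (add_cursor(0)): buffer="mgnu" (len 4), cursors c4@0 c1@1 c3@1 c2@3, authorship ....
After op 5 (move_left): buffer="mgnu" (len 4), cursors c1@0 c3@0 c4@0 c2@2, authorship ....

Answer: mgnu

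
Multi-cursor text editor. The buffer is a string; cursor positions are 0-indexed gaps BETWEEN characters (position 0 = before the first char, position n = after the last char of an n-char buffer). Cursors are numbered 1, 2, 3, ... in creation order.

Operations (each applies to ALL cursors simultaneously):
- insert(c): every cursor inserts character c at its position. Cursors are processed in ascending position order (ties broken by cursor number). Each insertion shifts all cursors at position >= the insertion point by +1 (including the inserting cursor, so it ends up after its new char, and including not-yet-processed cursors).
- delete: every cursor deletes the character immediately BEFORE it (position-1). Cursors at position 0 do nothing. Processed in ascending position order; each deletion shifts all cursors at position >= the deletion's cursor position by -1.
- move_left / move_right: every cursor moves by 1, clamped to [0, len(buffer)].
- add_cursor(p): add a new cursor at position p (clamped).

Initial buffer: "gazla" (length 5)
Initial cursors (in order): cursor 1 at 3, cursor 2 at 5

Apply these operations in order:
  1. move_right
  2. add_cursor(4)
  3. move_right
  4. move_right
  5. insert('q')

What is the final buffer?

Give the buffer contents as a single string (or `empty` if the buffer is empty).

Answer: gazlaqqq

Derivation:
After op 1 (move_right): buffer="gazla" (len 5), cursors c1@4 c2@5, authorship .....
After op 2 (add_cursor(4)): buffer="gazla" (len 5), cursors c1@4 c3@4 c2@5, authorship .....
After op 3 (move_right): buffer="gazla" (len 5), cursors c1@5 c2@5 c3@5, authorship .....
After op 4 (move_right): buffer="gazla" (len 5), cursors c1@5 c2@5 c3@5, authorship .....
After op 5 (insert('q')): buffer="gazlaqqq" (len 8), cursors c1@8 c2@8 c3@8, authorship .....123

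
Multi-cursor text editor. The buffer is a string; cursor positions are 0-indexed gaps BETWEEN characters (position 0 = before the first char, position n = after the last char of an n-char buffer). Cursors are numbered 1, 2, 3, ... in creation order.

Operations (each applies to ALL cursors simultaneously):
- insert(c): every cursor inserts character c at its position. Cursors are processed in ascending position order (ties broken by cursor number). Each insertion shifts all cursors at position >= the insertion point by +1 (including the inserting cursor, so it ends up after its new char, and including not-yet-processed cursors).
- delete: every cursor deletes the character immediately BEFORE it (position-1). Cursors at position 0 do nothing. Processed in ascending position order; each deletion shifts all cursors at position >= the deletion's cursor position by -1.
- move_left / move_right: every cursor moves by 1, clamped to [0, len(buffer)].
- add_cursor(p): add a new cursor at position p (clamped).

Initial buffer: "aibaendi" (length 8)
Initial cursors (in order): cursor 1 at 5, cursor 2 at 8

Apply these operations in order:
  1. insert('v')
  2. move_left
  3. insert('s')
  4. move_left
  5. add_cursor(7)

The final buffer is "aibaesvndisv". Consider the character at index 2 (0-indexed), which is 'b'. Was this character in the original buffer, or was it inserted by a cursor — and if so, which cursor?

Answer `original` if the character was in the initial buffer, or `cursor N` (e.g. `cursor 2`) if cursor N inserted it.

Answer: original

Derivation:
After op 1 (insert('v')): buffer="aibaevndiv" (len 10), cursors c1@6 c2@10, authorship .....1...2
After op 2 (move_left): buffer="aibaevndiv" (len 10), cursors c1@5 c2@9, authorship .....1...2
After op 3 (insert('s')): buffer="aibaesvndisv" (len 12), cursors c1@6 c2@11, authorship .....11...22
After op 4 (move_left): buffer="aibaesvndisv" (len 12), cursors c1@5 c2@10, authorship .....11...22
After op 5 (add_cursor(7)): buffer="aibaesvndisv" (len 12), cursors c1@5 c3@7 c2@10, authorship .....11...22
Authorship (.=original, N=cursor N): . . . . . 1 1 . . . 2 2
Index 2: author = original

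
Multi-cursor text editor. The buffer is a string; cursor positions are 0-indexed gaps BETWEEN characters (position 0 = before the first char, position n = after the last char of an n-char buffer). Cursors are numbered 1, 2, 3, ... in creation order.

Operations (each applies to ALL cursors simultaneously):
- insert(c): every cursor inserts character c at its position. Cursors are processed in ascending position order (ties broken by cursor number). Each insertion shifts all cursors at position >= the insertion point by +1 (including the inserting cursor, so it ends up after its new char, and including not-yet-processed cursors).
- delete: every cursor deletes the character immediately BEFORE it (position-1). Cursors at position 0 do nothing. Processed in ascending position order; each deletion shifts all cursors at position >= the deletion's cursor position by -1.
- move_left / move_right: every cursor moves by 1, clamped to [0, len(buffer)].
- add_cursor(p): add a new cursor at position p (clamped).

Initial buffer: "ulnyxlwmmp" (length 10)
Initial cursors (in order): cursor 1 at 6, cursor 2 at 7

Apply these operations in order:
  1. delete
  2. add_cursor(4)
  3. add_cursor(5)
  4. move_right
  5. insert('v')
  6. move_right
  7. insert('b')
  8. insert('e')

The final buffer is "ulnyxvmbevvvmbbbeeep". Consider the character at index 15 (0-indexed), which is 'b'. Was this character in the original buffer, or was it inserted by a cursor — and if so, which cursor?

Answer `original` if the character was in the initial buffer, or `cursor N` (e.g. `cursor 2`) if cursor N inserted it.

After op 1 (delete): buffer="ulnyxmmp" (len 8), cursors c1@5 c2@5, authorship ........
After op 2 (add_cursor(4)): buffer="ulnyxmmp" (len 8), cursors c3@4 c1@5 c2@5, authorship ........
After op 3 (add_cursor(5)): buffer="ulnyxmmp" (len 8), cursors c3@4 c1@5 c2@5 c4@5, authorship ........
After op 4 (move_right): buffer="ulnyxmmp" (len 8), cursors c3@5 c1@6 c2@6 c4@6, authorship ........
After op 5 (insert('v')): buffer="ulnyxvmvvvmp" (len 12), cursors c3@6 c1@10 c2@10 c4@10, authorship .....3.124..
After op 6 (move_right): buffer="ulnyxvmvvvmp" (len 12), cursors c3@7 c1@11 c2@11 c4@11, authorship .....3.124..
After op 7 (insert('b')): buffer="ulnyxvmbvvvmbbbp" (len 16), cursors c3@8 c1@15 c2@15 c4@15, authorship .....3.3124.124.
After op 8 (insert('e')): buffer="ulnyxvmbevvvmbbbeeep" (len 20), cursors c3@9 c1@19 c2@19 c4@19, authorship .....3.33124.124124.
Authorship (.=original, N=cursor N): . . . . . 3 . 3 3 1 2 4 . 1 2 4 1 2 4 .
Index 15: author = 4

Answer: cursor 4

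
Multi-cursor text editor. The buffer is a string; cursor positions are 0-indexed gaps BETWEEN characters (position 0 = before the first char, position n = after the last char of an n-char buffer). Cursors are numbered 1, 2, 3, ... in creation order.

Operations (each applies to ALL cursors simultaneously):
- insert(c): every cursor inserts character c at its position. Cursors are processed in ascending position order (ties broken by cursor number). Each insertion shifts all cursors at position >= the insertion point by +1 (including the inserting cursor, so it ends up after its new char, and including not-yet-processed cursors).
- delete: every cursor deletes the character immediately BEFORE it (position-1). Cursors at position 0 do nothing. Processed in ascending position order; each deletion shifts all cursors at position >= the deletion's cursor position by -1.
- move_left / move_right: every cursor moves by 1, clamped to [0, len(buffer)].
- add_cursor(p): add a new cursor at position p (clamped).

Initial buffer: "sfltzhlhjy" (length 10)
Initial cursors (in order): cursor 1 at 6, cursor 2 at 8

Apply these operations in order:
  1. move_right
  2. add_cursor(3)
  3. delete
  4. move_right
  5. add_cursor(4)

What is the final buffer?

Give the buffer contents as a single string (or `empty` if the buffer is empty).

After op 1 (move_right): buffer="sfltzhlhjy" (len 10), cursors c1@7 c2@9, authorship ..........
After op 2 (add_cursor(3)): buffer="sfltzhlhjy" (len 10), cursors c3@3 c1@7 c2@9, authorship ..........
After op 3 (delete): buffer="sftzhhy" (len 7), cursors c3@2 c1@5 c2@6, authorship .......
After op 4 (move_right): buffer="sftzhhy" (len 7), cursors c3@3 c1@6 c2@7, authorship .......
After op 5 (add_cursor(4)): buffer="sftzhhy" (len 7), cursors c3@3 c4@4 c1@6 c2@7, authorship .......

Answer: sftzhhy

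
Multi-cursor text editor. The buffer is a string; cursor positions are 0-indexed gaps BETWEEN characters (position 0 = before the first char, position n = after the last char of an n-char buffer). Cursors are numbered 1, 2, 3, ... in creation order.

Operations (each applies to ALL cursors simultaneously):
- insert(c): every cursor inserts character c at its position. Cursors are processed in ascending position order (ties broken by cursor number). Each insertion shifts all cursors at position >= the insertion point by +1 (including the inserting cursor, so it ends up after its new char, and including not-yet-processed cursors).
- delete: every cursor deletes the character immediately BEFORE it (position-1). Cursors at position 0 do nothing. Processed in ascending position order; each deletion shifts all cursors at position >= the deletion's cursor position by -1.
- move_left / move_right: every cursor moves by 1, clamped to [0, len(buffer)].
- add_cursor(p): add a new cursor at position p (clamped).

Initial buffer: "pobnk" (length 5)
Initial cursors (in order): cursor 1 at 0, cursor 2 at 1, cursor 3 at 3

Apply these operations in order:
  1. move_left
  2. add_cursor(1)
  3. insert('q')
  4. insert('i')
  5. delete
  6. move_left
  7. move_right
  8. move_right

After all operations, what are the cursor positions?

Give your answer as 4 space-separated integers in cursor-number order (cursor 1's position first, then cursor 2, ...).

Answer: 3 3 7 5

Derivation:
After op 1 (move_left): buffer="pobnk" (len 5), cursors c1@0 c2@0 c3@2, authorship .....
After op 2 (add_cursor(1)): buffer="pobnk" (len 5), cursors c1@0 c2@0 c4@1 c3@2, authorship .....
After op 3 (insert('q')): buffer="qqpqoqbnk" (len 9), cursors c1@2 c2@2 c4@4 c3@6, authorship 12.4.3...
After op 4 (insert('i')): buffer="qqiipqioqibnk" (len 13), cursors c1@4 c2@4 c4@7 c3@10, authorship 1212.44.33...
After op 5 (delete): buffer="qqpqoqbnk" (len 9), cursors c1@2 c2@2 c4@4 c3@6, authorship 12.4.3...
After op 6 (move_left): buffer="qqpqoqbnk" (len 9), cursors c1@1 c2@1 c4@3 c3@5, authorship 12.4.3...
After op 7 (move_right): buffer="qqpqoqbnk" (len 9), cursors c1@2 c2@2 c4@4 c3@6, authorship 12.4.3...
After op 8 (move_right): buffer="qqpqoqbnk" (len 9), cursors c1@3 c2@3 c4@5 c3@7, authorship 12.4.3...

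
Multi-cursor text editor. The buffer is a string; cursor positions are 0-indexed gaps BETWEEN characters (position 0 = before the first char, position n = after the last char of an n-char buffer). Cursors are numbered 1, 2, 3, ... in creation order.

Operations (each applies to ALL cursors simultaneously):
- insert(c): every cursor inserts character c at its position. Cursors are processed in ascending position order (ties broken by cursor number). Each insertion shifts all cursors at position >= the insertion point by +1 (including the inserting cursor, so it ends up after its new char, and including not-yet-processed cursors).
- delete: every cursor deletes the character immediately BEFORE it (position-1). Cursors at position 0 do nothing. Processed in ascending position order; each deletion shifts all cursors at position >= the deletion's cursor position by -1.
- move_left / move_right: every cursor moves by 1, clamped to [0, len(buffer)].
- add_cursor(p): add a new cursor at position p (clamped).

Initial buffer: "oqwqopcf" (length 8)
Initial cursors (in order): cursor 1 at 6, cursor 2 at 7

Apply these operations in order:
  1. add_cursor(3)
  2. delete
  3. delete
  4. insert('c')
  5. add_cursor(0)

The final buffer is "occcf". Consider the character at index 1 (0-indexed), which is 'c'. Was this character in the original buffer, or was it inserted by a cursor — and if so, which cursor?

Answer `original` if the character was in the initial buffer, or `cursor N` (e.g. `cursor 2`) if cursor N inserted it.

Answer: cursor 1

Derivation:
After op 1 (add_cursor(3)): buffer="oqwqopcf" (len 8), cursors c3@3 c1@6 c2@7, authorship ........
After op 2 (delete): buffer="oqqof" (len 5), cursors c3@2 c1@4 c2@4, authorship .....
After op 3 (delete): buffer="of" (len 2), cursors c1@1 c2@1 c3@1, authorship ..
After op 4 (insert('c')): buffer="occcf" (len 5), cursors c1@4 c2@4 c3@4, authorship .123.
After op 5 (add_cursor(0)): buffer="occcf" (len 5), cursors c4@0 c1@4 c2@4 c3@4, authorship .123.
Authorship (.=original, N=cursor N): . 1 2 3 .
Index 1: author = 1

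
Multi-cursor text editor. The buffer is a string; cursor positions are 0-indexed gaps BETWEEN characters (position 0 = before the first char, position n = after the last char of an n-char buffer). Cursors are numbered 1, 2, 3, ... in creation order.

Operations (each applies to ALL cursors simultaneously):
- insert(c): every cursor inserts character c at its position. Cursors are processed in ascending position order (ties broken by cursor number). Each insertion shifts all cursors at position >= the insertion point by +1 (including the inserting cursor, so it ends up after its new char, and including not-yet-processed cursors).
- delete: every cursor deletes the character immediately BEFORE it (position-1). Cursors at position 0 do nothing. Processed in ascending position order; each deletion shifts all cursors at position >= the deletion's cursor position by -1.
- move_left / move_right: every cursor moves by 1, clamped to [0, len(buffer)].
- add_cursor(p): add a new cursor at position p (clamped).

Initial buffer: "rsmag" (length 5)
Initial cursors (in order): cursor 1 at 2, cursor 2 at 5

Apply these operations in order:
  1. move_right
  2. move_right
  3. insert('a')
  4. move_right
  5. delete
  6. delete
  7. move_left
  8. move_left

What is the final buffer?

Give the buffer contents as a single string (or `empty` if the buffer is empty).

Answer: rsm

Derivation:
After op 1 (move_right): buffer="rsmag" (len 5), cursors c1@3 c2@5, authorship .....
After op 2 (move_right): buffer="rsmag" (len 5), cursors c1@4 c2@5, authorship .....
After op 3 (insert('a')): buffer="rsmaaga" (len 7), cursors c1@5 c2@7, authorship ....1.2
After op 4 (move_right): buffer="rsmaaga" (len 7), cursors c1@6 c2@7, authorship ....1.2
After op 5 (delete): buffer="rsmaa" (len 5), cursors c1@5 c2@5, authorship ....1
After op 6 (delete): buffer="rsm" (len 3), cursors c1@3 c2@3, authorship ...
After op 7 (move_left): buffer="rsm" (len 3), cursors c1@2 c2@2, authorship ...
After op 8 (move_left): buffer="rsm" (len 3), cursors c1@1 c2@1, authorship ...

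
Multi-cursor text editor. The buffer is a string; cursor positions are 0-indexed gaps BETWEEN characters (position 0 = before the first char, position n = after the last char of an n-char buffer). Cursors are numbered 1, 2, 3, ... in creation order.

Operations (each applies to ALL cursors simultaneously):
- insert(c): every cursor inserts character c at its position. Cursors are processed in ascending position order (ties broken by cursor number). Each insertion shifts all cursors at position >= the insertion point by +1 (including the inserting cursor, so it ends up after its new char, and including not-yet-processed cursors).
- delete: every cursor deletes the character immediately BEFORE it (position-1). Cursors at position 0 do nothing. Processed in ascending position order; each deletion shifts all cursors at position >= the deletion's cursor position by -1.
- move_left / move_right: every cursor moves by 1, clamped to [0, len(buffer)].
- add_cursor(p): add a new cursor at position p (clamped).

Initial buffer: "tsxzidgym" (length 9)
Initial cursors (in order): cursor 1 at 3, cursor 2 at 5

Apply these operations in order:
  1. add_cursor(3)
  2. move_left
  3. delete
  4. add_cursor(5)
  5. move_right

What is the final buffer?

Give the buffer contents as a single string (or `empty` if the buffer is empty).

After op 1 (add_cursor(3)): buffer="tsxzidgym" (len 9), cursors c1@3 c3@3 c2@5, authorship .........
After op 2 (move_left): buffer="tsxzidgym" (len 9), cursors c1@2 c3@2 c2@4, authorship .........
After op 3 (delete): buffer="xidgym" (len 6), cursors c1@0 c3@0 c2@1, authorship ......
After op 4 (add_cursor(5)): buffer="xidgym" (len 6), cursors c1@0 c3@0 c2@1 c4@5, authorship ......
After op 5 (move_right): buffer="xidgym" (len 6), cursors c1@1 c3@1 c2@2 c4@6, authorship ......

Answer: xidgym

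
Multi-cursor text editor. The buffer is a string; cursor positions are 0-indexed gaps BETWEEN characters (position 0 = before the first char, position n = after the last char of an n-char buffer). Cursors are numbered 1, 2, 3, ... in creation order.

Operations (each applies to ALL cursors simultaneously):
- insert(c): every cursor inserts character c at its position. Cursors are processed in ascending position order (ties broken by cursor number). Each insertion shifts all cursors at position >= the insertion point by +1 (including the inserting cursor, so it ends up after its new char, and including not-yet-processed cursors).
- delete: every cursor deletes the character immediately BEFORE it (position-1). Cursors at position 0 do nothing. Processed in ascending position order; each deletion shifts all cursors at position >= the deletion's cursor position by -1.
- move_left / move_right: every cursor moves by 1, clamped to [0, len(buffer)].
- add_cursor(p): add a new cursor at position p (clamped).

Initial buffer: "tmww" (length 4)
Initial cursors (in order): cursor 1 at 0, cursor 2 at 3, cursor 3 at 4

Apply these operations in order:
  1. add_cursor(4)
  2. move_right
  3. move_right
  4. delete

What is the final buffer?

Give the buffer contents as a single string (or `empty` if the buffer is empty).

After op 1 (add_cursor(4)): buffer="tmww" (len 4), cursors c1@0 c2@3 c3@4 c4@4, authorship ....
After op 2 (move_right): buffer="tmww" (len 4), cursors c1@1 c2@4 c3@4 c4@4, authorship ....
After op 3 (move_right): buffer="tmww" (len 4), cursors c1@2 c2@4 c3@4 c4@4, authorship ....
After op 4 (delete): buffer="" (len 0), cursors c1@0 c2@0 c3@0 c4@0, authorship 

Answer: empty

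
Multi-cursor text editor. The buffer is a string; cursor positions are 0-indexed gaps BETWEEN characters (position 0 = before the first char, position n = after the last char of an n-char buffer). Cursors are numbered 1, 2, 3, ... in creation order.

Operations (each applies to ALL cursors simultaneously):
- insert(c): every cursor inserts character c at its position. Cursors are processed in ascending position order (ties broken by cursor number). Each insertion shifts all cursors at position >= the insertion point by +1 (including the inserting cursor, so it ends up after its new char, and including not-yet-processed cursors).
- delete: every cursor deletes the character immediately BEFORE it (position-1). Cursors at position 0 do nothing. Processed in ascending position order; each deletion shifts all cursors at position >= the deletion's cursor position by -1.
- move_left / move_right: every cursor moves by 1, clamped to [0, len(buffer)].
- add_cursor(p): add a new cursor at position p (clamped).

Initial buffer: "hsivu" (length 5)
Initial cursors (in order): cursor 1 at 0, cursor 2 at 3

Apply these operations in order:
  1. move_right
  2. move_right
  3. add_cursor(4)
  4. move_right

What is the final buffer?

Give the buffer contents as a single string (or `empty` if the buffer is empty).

After op 1 (move_right): buffer="hsivu" (len 5), cursors c1@1 c2@4, authorship .....
After op 2 (move_right): buffer="hsivu" (len 5), cursors c1@2 c2@5, authorship .....
After op 3 (add_cursor(4)): buffer="hsivu" (len 5), cursors c1@2 c3@4 c2@5, authorship .....
After op 4 (move_right): buffer="hsivu" (len 5), cursors c1@3 c2@5 c3@5, authorship .....

Answer: hsivu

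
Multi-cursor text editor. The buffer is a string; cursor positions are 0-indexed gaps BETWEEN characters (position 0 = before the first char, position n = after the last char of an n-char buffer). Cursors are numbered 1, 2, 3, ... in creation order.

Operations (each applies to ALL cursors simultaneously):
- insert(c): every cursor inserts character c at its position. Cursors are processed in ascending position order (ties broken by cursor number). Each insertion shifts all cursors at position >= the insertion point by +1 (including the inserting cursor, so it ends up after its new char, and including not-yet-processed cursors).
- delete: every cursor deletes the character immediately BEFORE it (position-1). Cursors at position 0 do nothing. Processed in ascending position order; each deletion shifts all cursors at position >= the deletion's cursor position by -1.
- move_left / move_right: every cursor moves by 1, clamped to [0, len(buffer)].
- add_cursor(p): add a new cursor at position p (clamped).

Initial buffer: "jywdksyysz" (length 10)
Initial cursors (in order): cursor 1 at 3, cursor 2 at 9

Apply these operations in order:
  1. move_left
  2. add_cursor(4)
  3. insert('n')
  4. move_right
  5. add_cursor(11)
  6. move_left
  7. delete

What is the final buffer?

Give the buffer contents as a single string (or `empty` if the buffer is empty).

After op 1 (move_left): buffer="jywdksyysz" (len 10), cursors c1@2 c2@8, authorship ..........
After op 2 (add_cursor(4)): buffer="jywdksyysz" (len 10), cursors c1@2 c3@4 c2@8, authorship ..........
After op 3 (insert('n')): buffer="jynwdnksyynsz" (len 13), cursors c1@3 c3@6 c2@11, authorship ..1..3....2..
After op 4 (move_right): buffer="jynwdnksyynsz" (len 13), cursors c1@4 c3@7 c2@12, authorship ..1..3....2..
After op 5 (add_cursor(11)): buffer="jynwdnksyynsz" (len 13), cursors c1@4 c3@7 c4@11 c2@12, authorship ..1..3....2..
After op 6 (move_left): buffer="jynwdnksyynsz" (len 13), cursors c1@3 c3@6 c4@10 c2@11, authorship ..1..3....2..
After op 7 (delete): buffer="jywdksysz" (len 9), cursors c1@2 c3@4 c2@7 c4@7, authorship .........

Answer: jywdksysz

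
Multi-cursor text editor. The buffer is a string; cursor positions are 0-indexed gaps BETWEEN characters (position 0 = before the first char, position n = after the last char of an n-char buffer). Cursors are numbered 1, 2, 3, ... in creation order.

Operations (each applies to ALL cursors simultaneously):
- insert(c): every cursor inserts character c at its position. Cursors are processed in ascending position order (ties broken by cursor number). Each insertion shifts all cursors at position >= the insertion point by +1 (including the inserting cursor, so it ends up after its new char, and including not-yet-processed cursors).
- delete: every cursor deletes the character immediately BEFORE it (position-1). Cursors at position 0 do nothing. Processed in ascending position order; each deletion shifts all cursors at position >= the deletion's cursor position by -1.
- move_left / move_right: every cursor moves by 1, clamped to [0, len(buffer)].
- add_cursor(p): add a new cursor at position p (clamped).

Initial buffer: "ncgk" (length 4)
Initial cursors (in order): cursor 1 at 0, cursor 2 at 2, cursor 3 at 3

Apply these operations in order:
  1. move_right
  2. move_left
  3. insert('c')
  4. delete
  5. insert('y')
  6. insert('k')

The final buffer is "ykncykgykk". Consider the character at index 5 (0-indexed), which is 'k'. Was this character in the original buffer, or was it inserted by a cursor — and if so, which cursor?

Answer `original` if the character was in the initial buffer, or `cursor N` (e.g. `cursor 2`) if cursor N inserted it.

After op 1 (move_right): buffer="ncgk" (len 4), cursors c1@1 c2@3 c3@4, authorship ....
After op 2 (move_left): buffer="ncgk" (len 4), cursors c1@0 c2@2 c3@3, authorship ....
After op 3 (insert('c')): buffer="cnccgck" (len 7), cursors c1@1 c2@4 c3@6, authorship 1..2.3.
After op 4 (delete): buffer="ncgk" (len 4), cursors c1@0 c2@2 c3@3, authorship ....
After op 5 (insert('y')): buffer="yncygyk" (len 7), cursors c1@1 c2@4 c3@6, authorship 1..2.3.
After op 6 (insert('k')): buffer="ykncykgykk" (len 10), cursors c1@2 c2@6 c3@9, authorship 11..22.33.
Authorship (.=original, N=cursor N): 1 1 . . 2 2 . 3 3 .
Index 5: author = 2

Answer: cursor 2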